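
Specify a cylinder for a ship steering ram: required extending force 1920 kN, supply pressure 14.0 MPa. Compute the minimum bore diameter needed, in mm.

D ≈ 418 mm

Extension force acts on the full piston face: F = P × (π/4)D².
D = √(4F / (πP)) = √(4 × 1920 kN / (π × 14.0 MPa))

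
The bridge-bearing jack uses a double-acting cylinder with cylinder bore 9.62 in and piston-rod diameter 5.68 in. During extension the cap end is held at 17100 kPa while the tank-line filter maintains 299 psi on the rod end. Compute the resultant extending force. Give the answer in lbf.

F ≈ 1.66e5 lbf

Cap-side area A_cap = π/4 × (9.62 in)² = 72.68 in^2
Rod-side annular area A_ann = π/4 × (9.62² − 5.68²) = 47.35 in^2
Net thrust = P_cap·A_cap − P_rod·A_ann = 1.803e5 lbf − 14160 lbf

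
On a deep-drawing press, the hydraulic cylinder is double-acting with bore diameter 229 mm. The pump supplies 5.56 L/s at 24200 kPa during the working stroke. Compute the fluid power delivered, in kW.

Hydraulic power = P × Q

W ≈ 135 kW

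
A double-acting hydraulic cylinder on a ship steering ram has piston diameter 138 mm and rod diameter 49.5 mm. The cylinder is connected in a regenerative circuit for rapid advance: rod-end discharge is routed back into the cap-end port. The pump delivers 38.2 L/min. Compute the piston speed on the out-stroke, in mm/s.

In regeneration the rod-end outflow joins the pump flow into the cap end, so the net volume the pump must supply per unit advance equals the rod cross-section area.
Rod cross-section A_rod = π/4 × (49.5 mm)² = 1924 mm^2
v = Q_pump / A_rod

v ≈ 331 mm/s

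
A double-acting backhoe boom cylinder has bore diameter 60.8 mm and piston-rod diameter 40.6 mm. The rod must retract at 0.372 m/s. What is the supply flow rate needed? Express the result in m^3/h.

Rod-side annular area A_ann = π/4 × (60.8² − 40.6²) = 1609 mm^2
Q = A × v

Q ≈ 2.15 m^3/h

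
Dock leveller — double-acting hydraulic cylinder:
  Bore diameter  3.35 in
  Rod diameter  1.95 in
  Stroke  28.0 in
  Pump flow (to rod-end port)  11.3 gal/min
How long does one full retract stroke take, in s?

Rod-side annular area A_ann = π/4 × (3.35² − 1.95²) = 5.828 in^2
Swept volume V = A × L; t = V / Q = A·L / Q

t ≈ 3.75 s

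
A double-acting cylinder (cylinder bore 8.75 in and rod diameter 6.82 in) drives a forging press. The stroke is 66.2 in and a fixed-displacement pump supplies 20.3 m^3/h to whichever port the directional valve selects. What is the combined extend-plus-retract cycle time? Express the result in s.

t ≈ 16.1 s

Cap-side area A_cap = π/4 × (8.75 in)² = 60.13 in^2
Rod-side annular area A_ann = π/4 × (8.75² − 6.82²) = 23.60 in^2
t_ext = A_cap·L/Q = 11.57 s
t_ret = A_ann·L/Q = 4.540 s
t_cycle = t_ext + t_ret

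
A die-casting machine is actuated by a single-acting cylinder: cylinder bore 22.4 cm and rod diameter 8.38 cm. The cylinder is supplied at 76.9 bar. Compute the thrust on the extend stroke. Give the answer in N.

Cap-side area A_cap = π/4 × (22.4 cm)² = 394.1 cm^2
F = P × A_cap = 76.9 bar × A_cap

F ≈ 3.03e5 N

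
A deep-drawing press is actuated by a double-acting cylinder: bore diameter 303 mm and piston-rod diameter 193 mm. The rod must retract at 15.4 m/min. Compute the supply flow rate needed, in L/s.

Rod-side annular area A_ann = π/4 × (303² − 193²) = 42850 mm^2
Q = A × v

Q ≈ 11.0 L/s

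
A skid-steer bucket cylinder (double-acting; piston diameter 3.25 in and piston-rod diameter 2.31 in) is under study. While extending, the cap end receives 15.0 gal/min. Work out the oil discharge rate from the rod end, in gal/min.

Q_out ≈ 7.42 gal/min

Cap-side area A_cap = π/4 × (3.25 in)² = 8.296 in^2
Rod-side annular area A_ann = π/4 × (3.25² − 2.31²) = 4.105 in^2
Piston speed v = Q_in/A_cap; rod-end outflow Q_out = v × A_ann = Q_in × A_ann/A_cap.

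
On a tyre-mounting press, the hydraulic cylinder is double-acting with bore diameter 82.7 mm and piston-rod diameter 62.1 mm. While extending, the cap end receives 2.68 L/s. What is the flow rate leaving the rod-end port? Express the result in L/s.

Cap-side area A_cap = π/4 × (82.7 mm)² = 5372 mm^2
Rod-side annular area A_ann = π/4 × (82.7² − 62.1²) = 2343 mm^2
Piston speed v = Q_in/A_cap; rod-end outflow Q_out = v × A_ann = Q_in × A_ann/A_cap.

Q_out ≈ 1.17 L/s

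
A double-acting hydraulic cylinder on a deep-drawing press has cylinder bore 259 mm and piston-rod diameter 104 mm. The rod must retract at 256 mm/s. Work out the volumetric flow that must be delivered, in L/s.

Q ≈ 11.3 L/s

Rod-side annular area A_ann = π/4 × (259² − 104²) = 44190 mm^2
Q = A × v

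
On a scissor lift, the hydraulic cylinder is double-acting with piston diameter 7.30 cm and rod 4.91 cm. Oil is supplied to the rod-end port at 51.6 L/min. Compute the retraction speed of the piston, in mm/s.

Rod-side annular area A_ann = π/4 × (7.30² − 4.91²) = 22.92 cm^2
Flow into the rod-end port fills the annular volume.
v = Q / A

v ≈ 375 mm/s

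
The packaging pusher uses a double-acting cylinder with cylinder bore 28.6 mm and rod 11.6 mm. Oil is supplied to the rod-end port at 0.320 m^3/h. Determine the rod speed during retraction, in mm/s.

Rod-side annular area A_ann = π/4 × (28.6² − 11.6²) = 536.7 mm^2
Flow into the rod-end port fills the annular volume.
v = Q / A

v ≈ 166 mm/s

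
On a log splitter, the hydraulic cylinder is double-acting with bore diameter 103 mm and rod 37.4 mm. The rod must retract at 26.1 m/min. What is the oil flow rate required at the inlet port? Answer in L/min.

Q ≈ 189 L/min

Rod-side annular area A_ann = π/4 × (103² − 37.4²) = 7234 mm^2
Q = A × v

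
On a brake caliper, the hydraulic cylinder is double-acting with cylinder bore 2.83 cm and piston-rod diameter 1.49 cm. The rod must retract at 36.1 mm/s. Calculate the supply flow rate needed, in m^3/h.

Rod-side annular area A_ann = π/4 × (2.83² − 1.49²) = 4.547 cm^2
Q = A × v

Q ≈ 0.0591 m^3/h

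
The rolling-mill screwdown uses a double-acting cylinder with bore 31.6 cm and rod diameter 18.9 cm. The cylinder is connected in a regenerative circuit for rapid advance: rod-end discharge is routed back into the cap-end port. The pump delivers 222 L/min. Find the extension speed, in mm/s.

v ≈ 132 mm/s

In regeneration the rod-end outflow joins the pump flow into the cap end, so the net volume the pump must supply per unit advance equals the rod cross-section area.
Rod cross-section A_rod = π/4 × (18.9 cm)² = 280.6 cm^2
v = Q_pump / A_rod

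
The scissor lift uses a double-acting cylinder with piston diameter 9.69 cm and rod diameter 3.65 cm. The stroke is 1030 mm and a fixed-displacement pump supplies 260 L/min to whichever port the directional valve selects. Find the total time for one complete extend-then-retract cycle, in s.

t ≈ 3.26 s

Cap-side area A_cap = π/4 × (9.69 cm)² = 73.75 cm^2
Rod-side annular area A_ann = π/4 × (9.69² − 3.65²) = 63.28 cm^2
t_ext = A_cap·L/Q = 1.753 s
t_ret = A_ann·L/Q = 1.504 s
t_cycle = t_ext + t_ret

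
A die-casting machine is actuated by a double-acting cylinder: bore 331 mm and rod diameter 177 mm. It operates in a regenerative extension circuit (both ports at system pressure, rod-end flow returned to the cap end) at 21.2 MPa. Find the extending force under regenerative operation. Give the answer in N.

With equal pressure on both faces, forces on the annular region cancel; the net push is pressure × rod cross-section.
Rod cross-section A_rod = π/4 × (177 mm)² = 24610 mm^2
F = P × A_rod

F ≈ 5.22e5 N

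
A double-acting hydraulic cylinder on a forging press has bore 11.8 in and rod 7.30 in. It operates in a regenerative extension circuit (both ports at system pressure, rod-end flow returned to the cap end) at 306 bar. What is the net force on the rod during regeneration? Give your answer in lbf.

F ≈ 1.86e5 lbf

With equal pressure on both faces, forces on the annular region cancel; the net push is pressure × rod cross-section.
Rod cross-section A_rod = π/4 × (7.30 in)² = 41.85 in^2
F = P × A_rod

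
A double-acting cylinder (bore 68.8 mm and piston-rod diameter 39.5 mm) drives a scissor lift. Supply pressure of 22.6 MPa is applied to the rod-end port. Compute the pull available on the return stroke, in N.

Rod-side annular area A_ann = π/4 × (68.8² − 39.5²) = 2492 mm^2
On retraction the pressure acts on the annular area (bore minus rod).
F = P × A_ann

F ≈ 56300 N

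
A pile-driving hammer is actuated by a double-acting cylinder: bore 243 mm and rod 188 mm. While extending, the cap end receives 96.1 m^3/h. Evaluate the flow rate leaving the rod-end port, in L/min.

Cap-side area A_cap = π/4 × (243 mm)² = 46380 mm^2
Rod-side annular area A_ann = π/4 × (243² − 188²) = 18620 mm^2
Piston speed v = Q_in/A_cap; rod-end outflow Q_out = v × A_ann = Q_in × A_ann/A_cap.

Q_out ≈ 643 L/min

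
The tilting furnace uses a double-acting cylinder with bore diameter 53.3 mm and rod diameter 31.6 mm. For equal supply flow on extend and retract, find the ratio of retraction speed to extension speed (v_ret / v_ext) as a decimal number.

v_ret/v_ext ≈ 1.54

Cap-side area A_cap = π/4 × (53.3 mm)² = 2231 mm^2
Rod-side annular area A_ann = π/4 × (53.3² − 31.6²) = 1447 mm^2
For equal Q, v ∝ 1/A, so v_ret/v_ext = A_cap/A_ann.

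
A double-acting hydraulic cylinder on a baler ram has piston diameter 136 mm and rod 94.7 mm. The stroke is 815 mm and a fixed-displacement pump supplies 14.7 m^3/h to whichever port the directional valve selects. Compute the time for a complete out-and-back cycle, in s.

Cap-side area A_cap = π/4 × (136 mm)² = 14530 mm^2
Rod-side annular area A_ann = π/4 × (136² − 94.7²) = 7483 mm^2
t_ext = A_cap·L/Q = 2.899 s
t_ret = A_ann·L/Q = 1.494 s
t_cycle = t_ext + t_ret

t ≈ 4.39 s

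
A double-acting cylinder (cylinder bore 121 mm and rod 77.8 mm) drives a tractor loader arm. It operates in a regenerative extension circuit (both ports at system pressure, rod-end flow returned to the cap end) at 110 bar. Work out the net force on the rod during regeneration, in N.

F ≈ 52300 N

With equal pressure on both faces, forces on the annular region cancel; the net push is pressure × rod cross-section.
Rod cross-section A_rod = π/4 × (77.8 mm)² = 4754 mm^2
F = P × A_rod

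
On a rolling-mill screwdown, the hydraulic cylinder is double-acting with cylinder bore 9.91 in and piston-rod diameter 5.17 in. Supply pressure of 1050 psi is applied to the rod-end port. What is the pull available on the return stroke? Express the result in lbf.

Rod-side annular area A_ann = π/4 × (9.91² − 5.17²) = 56.14 in^2
On retraction the pressure acts on the annular area (bore minus rod).
F = P × A_ann

F ≈ 58900 lbf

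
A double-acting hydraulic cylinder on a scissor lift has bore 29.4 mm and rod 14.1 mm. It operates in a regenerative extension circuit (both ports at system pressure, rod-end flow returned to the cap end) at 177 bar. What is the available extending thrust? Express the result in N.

With equal pressure on both faces, forces on the annular region cancel; the net push is pressure × rod cross-section.
Rod cross-section A_rod = π/4 × (14.1 mm)² = 156.1 mm^2
F = P × A_rod

F ≈ 2760 N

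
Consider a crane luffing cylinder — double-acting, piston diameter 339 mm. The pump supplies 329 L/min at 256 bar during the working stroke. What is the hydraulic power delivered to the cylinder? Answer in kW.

W ≈ 140 kW

Hydraulic power = P × Q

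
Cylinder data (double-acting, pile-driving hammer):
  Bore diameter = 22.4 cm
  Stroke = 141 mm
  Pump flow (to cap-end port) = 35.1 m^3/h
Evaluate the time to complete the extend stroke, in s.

t ≈ 0.570 s

Cap-side area A_cap = π/4 × (22.4 cm)² = 394.1 cm^2
Swept volume V = A × L; t = V / Q = A·L / Q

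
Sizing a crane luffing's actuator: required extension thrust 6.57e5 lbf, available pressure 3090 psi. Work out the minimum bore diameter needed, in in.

Extension force acts on the full piston face: F = P × (π/4)D².
D = √(4F / (πP)) = √(4 × 6.57e5 lbf / (π × 3090 psi))

D ≈ 16.5 in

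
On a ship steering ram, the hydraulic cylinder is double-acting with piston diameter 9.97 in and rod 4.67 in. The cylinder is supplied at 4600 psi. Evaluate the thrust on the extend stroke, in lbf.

F ≈ 3.59e5 lbf

Cap-side area A_cap = π/4 × (9.97 in)² = 78.07 in^2
F = P × A_cap = 4600 psi × A_cap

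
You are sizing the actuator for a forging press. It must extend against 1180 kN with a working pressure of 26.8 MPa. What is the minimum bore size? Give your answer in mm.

D ≈ 237 mm

Extension force acts on the full piston face: F = P × (π/4)D².
D = √(4F / (πP)) = √(4 × 1180 kN / (π × 26.8 MPa))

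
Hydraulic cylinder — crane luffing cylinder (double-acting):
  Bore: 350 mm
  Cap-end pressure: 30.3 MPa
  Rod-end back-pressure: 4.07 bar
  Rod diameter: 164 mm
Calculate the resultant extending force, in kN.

Cap-side area A_cap = π/4 × (350 mm)² = 96210 mm^2
Rod-side annular area A_ann = π/4 × (350² − 164²) = 75090 mm^2
Net thrust = P_cap·A_cap − P_rod·A_ann = 2915 kN − 30.56 kN

F ≈ 2880 kN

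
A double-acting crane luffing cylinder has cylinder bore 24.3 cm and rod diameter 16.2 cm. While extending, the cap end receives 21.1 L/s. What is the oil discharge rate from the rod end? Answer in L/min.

Q_out ≈ 703 L/min

Cap-side area A_cap = π/4 × (24.3 cm)² = 463.8 cm^2
Rod-side annular area A_ann = π/4 × (24.3² − 16.2²) = 257.6 cm^2
Piston speed v = Q_in/A_cap; rod-end outflow Q_out = v × A_ann = Q_in × A_ann/A_cap.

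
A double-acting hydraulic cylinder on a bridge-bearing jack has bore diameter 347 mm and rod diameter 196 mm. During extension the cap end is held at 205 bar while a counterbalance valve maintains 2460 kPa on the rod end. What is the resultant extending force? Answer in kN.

F ≈ 1780 kN

Cap-side area A_cap = π/4 × (347 mm)² = 94570 mm^2
Rod-side annular area A_ann = π/4 × (347² − 196²) = 64400 mm^2
Net thrust = P_cap·A_cap − P_rod·A_ann = 1939 kN − 158.4 kN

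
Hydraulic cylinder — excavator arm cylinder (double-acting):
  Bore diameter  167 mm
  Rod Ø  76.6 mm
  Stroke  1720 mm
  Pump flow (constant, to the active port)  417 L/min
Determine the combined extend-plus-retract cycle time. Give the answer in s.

Cap-side area A_cap = π/4 × (167 mm)² = 21900 mm^2
Rod-side annular area A_ann = π/4 × (167² − 76.6²) = 17300 mm^2
t_ext = A_cap·L/Q = 5.421 s
t_ret = A_ann·L/Q = 4.280 s
t_cycle = t_ext + t_ret

t ≈ 9.70 s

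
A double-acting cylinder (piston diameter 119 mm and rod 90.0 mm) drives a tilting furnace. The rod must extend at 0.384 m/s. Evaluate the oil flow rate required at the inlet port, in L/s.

Cap-side area A_cap = π/4 × (119 mm)² = 11120 mm^2
Q = A × v

Q ≈ 4.27 L/s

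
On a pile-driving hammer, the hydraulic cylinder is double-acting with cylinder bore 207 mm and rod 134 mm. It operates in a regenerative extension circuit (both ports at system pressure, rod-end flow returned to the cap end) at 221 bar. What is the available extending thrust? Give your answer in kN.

With equal pressure on both faces, forces on the annular region cancel; the net push is pressure × rod cross-section.
Rod cross-section A_rod = π/4 × (134 mm)² = 14100 mm^2
F = P × A_rod

F ≈ 312 kN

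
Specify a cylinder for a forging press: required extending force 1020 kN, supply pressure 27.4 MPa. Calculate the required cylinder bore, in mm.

Extension force acts on the full piston face: F = P × (π/4)D².
D = √(4F / (πP)) = √(4 × 1020 kN / (π × 27.4 MPa))

D ≈ 218 mm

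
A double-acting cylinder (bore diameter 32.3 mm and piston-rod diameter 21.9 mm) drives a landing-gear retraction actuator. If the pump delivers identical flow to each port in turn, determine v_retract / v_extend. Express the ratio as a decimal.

v_ret/v_ext ≈ 1.85

Cap-side area A_cap = π/4 × (32.3 mm)² = 819.4 mm^2
Rod-side annular area A_ann = π/4 × (32.3² − 21.9²) = 442.7 mm^2
For equal Q, v ∝ 1/A, so v_ret/v_ext = A_cap/A_ann.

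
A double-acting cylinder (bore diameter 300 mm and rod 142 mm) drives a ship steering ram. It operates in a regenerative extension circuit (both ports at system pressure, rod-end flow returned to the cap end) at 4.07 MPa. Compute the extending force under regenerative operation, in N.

F ≈ 64500 N

With equal pressure on both faces, forces on the annular region cancel; the net push is pressure × rod cross-section.
Rod cross-section A_rod = π/4 × (142 mm)² = 15840 mm^2
F = P × A_rod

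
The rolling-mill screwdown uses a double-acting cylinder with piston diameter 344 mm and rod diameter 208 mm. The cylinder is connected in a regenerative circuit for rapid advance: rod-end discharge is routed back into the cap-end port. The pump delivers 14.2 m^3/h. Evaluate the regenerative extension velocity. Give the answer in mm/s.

v ≈ 116 mm/s

In regeneration the rod-end outflow joins the pump flow into the cap end, so the net volume the pump must supply per unit advance equals the rod cross-section area.
Rod cross-section A_rod = π/4 × (208 mm)² = 33980 mm^2
v = Q_pump / A_rod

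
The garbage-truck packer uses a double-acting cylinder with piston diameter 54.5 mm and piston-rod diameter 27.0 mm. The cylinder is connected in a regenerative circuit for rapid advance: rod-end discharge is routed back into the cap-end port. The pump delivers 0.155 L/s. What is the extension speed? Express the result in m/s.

v ≈ 0.271 m/s

In regeneration the rod-end outflow joins the pump flow into the cap end, so the net volume the pump must supply per unit advance equals the rod cross-section area.
Rod cross-section A_rod = π/4 × (27.0 mm)² = 572.6 mm^2
v = Q_pump / A_rod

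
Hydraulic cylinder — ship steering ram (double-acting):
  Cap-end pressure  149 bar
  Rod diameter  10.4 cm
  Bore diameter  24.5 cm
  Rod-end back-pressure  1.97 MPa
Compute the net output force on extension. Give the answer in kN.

Cap-side area A_cap = π/4 × (24.5 cm)² = 471.4 cm^2
Rod-side annular area A_ann = π/4 × (24.5² − 10.4²) = 386.5 cm^2
Net thrust = P_cap·A_cap − P_rod·A_ann = 702.4 kN − 76.14 kN

F ≈ 626 kN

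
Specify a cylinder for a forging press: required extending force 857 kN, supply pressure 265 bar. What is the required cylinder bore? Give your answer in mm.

Extension force acts on the full piston face: F = P × (π/4)D².
D = √(4F / (πP)) = √(4 × 857 kN / (π × 265 bar))

D ≈ 203 mm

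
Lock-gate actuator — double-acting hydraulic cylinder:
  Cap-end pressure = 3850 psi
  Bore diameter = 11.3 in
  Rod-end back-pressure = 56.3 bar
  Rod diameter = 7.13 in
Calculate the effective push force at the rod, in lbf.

Cap-side area A_cap = π/4 × (11.3 in)² = 100.3 in^2
Rod-side annular area A_ann = π/4 × (11.3² − 7.13²) = 60.36 in^2
Net thrust = P_cap·A_cap − P_rod·A_ann = 3.861e5 lbf − 49290 lbf

F ≈ 3.37e5 lbf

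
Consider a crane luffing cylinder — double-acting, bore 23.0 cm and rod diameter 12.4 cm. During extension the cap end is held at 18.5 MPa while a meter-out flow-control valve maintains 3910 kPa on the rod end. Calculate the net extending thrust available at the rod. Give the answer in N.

Cap-side area A_cap = π/4 × (23.0 cm)² = 415.5 cm^2
Rod-side annular area A_ann = π/4 × (23.0² − 12.4²) = 294.7 cm^2
Net thrust = P_cap·A_cap − P_rod·A_ann = 7.686e5 N − 1.152e5 N

F ≈ 6.53e5 N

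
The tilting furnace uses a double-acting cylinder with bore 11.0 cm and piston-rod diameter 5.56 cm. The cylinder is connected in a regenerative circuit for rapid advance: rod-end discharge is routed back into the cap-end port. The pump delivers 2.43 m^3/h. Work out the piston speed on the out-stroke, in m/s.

In regeneration the rod-end outflow joins the pump flow into the cap end, so the net volume the pump must supply per unit advance equals the rod cross-section area.
Rod cross-section A_rod = π/4 × (5.56 cm)² = 24.28 cm^2
v = Q_pump / A_rod

v ≈ 0.278 m/s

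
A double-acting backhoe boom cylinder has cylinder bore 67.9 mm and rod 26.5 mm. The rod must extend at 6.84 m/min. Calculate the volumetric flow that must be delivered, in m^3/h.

Q ≈ 1.49 m^3/h

Cap-side area A_cap = π/4 × (67.9 mm)² = 3621 mm^2
Q = A × v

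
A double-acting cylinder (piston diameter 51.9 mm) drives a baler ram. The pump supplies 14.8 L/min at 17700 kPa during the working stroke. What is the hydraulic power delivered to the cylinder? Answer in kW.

W ≈ 4.37 kW

Hydraulic power = P × Q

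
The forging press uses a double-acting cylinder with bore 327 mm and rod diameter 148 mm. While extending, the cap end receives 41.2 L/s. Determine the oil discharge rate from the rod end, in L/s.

Cap-side area A_cap = π/4 × (327 mm)² = 83980 mm^2
Rod-side annular area A_ann = π/4 × (327² − 148²) = 66780 mm^2
Piston speed v = Q_in/A_cap; rod-end outflow Q_out = v × A_ann = Q_in × A_ann/A_cap.

Q_out ≈ 32.8 L/s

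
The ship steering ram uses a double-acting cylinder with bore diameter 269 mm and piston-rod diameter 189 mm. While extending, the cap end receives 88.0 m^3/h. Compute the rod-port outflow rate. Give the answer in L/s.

Q_out ≈ 12.4 L/s

Cap-side area A_cap = π/4 × (269 mm)² = 56830 mm^2
Rod-side annular area A_ann = π/4 × (269² − 189²) = 28780 mm^2
Piston speed v = Q_in/A_cap; rod-end outflow Q_out = v × A_ann = Q_in × A_ann/A_cap.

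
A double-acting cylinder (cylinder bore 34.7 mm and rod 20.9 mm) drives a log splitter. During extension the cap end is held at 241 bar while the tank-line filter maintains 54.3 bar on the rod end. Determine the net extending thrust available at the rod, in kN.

F ≈ 19.5 kN

Cap-side area A_cap = π/4 × (34.7 mm)² = 945.7 mm^2
Rod-side annular area A_ann = π/4 × (34.7² − 20.9²) = 602.6 mm^2
Net thrust = P_cap·A_cap − P_rod·A_ann = 22.79 kN − 3.272 kN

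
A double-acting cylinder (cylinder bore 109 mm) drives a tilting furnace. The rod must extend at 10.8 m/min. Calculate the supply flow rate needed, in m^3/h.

Q ≈ 6.05 m^3/h

Cap-side area A_cap = π/4 × (109 mm)² = 9331 mm^2
Q = A × v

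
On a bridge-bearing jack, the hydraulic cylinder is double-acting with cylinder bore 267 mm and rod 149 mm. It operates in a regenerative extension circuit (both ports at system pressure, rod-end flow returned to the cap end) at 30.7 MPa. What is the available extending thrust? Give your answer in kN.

F ≈ 535 kN

With equal pressure on both faces, forces on the annular region cancel; the net push is pressure × rod cross-section.
Rod cross-section A_rod = π/4 × (149 mm)² = 17440 mm^2
F = P × A_rod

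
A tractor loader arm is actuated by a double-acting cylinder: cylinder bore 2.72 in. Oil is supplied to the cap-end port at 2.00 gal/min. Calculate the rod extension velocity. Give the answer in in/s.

Cap-side area A_cap = π/4 × (2.72 in)² = 5.811 in^2
v = Q / A

v ≈ 1.33 in/s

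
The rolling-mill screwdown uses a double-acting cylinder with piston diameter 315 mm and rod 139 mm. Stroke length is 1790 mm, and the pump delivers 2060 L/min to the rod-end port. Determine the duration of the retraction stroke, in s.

t ≈ 3.27 s

Rod-side annular area A_ann = π/4 × (315² − 139²) = 62760 mm^2
Swept volume V = A × L; t = V / Q = A·L / Q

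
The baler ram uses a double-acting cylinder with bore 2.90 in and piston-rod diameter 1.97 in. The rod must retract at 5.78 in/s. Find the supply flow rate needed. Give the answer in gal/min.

Rod-side annular area A_ann = π/4 × (2.90² − 1.97²) = 3.557 in^2
Q = A × v

Q ≈ 5.34 gal/min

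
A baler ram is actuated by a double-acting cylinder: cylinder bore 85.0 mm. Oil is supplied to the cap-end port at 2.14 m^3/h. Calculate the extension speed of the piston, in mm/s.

Cap-side area A_cap = π/4 × (85.0 mm)² = 5675 mm^2
v = Q / A

v ≈ 105 mm/s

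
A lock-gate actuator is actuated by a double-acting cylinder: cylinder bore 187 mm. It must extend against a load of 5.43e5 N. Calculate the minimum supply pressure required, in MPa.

P ≈ 19.8 MPa

Cap-side area A_cap = π/4 × (187 mm)² = 27460 mm^2
P = F / A = 5.43e5 N / A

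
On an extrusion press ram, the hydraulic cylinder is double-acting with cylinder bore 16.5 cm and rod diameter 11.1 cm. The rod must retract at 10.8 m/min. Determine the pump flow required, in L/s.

Q ≈ 2.11 L/s

Rod-side annular area A_ann = π/4 × (16.5² − 11.1²) = 117.1 cm^2
Q = A × v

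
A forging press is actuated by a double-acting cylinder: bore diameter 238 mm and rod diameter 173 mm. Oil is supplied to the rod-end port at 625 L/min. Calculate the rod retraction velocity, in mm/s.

v ≈ 496 mm/s

Rod-side annular area A_ann = π/4 × (238² − 173²) = 20980 mm^2
Flow into the rod-end port fills the annular volume.
v = Q / A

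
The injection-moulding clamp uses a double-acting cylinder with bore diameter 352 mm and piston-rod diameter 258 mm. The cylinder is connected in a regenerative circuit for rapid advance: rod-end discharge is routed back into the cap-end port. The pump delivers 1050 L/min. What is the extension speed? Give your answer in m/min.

v ≈ 20.1 m/min

In regeneration the rod-end outflow joins the pump flow into the cap end, so the net volume the pump must supply per unit advance equals the rod cross-section area.
Rod cross-section A_rod = π/4 × (258 mm)² = 52280 mm^2
v = Q_pump / A_rod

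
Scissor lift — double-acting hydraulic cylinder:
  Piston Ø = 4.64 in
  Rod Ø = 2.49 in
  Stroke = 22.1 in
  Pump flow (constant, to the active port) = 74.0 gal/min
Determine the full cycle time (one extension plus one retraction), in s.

t ≈ 2.25 s

Cap-side area A_cap = π/4 × (4.64 in)² = 16.91 in^2
Rod-side annular area A_ann = π/4 × (4.64² − 2.49²) = 12.04 in^2
t_ext = A_cap·L/Q = 1.312 s
t_ret = A_ann·L/Q = 0.9339 s
t_cycle = t_ext + t_ret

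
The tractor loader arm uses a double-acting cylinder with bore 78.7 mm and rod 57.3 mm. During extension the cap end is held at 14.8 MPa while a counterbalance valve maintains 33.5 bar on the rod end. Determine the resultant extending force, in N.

Cap-side area A_cap = π/4 × (78.7 mm)² = 4865 mm^2
Rod-side annular area A_ann = π/4 × (78.7² − 57.3²) = 2286 mm^2
Net thrust = P_cap·A_cap − P_rod·A_ann = 71990 N − 7658 N

F ≈ 64300 N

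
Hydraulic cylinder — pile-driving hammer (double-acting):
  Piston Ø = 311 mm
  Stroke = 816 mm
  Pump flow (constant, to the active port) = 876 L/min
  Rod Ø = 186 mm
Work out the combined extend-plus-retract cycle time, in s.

t ≈ 6.97 s

Cap-side area A_cap = π/4 × (311 mm)² = 75960 mm^2
Rod-side annular area A_ann = π/4 × (311² − 186²) = 48790 mm^2
t_ext = A_cap·L/Q = 4.246 s
t_ret = A_ann·L/Q = 2.727 s
t_cycle = t_ext + t_ret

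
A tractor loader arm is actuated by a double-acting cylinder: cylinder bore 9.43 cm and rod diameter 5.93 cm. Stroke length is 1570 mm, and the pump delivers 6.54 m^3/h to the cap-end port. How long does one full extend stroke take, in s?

t ≈ 6.04 s

Cap-side area A_cap = π/4 × (9.43 cm)² = 69.84 cm^2
Swept volume V = A × L; t = V / Q = A·L / Q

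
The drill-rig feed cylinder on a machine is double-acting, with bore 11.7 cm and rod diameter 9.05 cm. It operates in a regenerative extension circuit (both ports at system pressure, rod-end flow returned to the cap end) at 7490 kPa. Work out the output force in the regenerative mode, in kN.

F ≈ 48.2 kN

With equal pressure on both faces, forces on the annular region cancel; the net push is pressure × rod cross-section.
Rod cross-section A_rod = π/4 × (9.05 cm)² = 64.33 cm^2
F = P × A_rod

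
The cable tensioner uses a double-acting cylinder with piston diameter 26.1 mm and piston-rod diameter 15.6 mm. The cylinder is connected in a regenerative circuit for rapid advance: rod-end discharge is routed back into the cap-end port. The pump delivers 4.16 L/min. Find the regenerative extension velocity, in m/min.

v ≈ 21.8 m/min

In regeneration the rod-end outflow joins the pump flow into the cap end, so the net volume the pump must supply per unit advance equals the rod cross-section area.
Rod cross-section A_rod = π/4 × (15.6 mm)² = 191.1 mm^2
v = Q_pump / A_rod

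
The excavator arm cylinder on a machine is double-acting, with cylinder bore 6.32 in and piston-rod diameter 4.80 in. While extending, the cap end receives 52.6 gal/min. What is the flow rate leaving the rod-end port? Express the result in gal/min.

Cap-side area A_cap = π/4 × (6.32 in)² = 31.37 in^2
Rod-side annular area A_ann = π/4 × (6.32² − 4.80²) = 13.28 in^2
Piston speed v = Q_in/A_cap; rod-end outflow Q_out = v × A_ann = Q_in × A_ann/A_cap.

Q_out ≈ 22.3 gal/min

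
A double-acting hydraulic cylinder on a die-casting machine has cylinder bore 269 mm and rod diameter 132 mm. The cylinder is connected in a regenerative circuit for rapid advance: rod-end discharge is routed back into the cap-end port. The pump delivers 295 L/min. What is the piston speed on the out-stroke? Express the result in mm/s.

v ≈ 359 mm/s

In regeneration the rod-end outflow joins the pump flow into the cap end, so the net volume the pump must supply per unit advance equals the rod cross-section area.
Rod cross-section A_rod = π/4 × (132 mm)² = 13680 mm^2
v = Q_pump / A_rod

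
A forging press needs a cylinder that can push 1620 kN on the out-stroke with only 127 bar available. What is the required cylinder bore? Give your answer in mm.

D ≈ 403 mm

Extension force acts on the full piston face: F = P × (π/4)D².
D = √(4F / (πP)) = √(4 × 1620 kN / (π × 127 bar))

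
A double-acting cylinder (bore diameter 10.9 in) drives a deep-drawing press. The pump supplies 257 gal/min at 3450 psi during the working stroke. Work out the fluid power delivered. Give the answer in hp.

Hydraulic power = P × Q

W ≈ 517 hp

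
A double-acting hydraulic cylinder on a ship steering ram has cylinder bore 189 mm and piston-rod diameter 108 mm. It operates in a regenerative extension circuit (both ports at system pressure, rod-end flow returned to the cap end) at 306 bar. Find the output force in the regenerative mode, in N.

With equal pressure on both faces, forces on the annular region cancel; the net push is pressure × rod cross-section.
Rod cross-section A_rod = π/4 × (108 mm)² = 9161 mm^2
F = P × A_rod

F ≈ 2.80e5 N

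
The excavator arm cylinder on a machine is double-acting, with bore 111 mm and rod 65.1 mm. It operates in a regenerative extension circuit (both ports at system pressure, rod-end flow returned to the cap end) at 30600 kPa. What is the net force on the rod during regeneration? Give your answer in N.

With equal pressure on both faces, forces on the annular region cancel; the net push is pressure × rod cross-section.
Rod cross-section A_rod = π/4 × (65.1 mm)² = 3329 mm^2
F = P × A_rod

F ≈ 1.02e5 N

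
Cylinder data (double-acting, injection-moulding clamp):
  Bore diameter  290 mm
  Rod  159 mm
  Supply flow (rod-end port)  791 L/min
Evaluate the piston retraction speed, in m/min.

Rod-side annular area A_ann = π/4 × (290² − 159²) = 46200 mm^2
Flow into the rod-end port fills the annular volume.
v = Q / A

v ≈ 17.1 m/min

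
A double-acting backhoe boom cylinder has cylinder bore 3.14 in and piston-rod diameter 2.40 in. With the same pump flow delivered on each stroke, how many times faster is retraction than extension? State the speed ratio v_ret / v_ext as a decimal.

Cap-side area A_cap = π/4 × (3.14 in)² = 7.744 in^2
Rod-side annular area A_ann = π/4 × (3.14² − 2.40²) = 3.220 in^2
For equal Q, v ∝ 1/A, so v_ret/v_ext = A_cap/A_ann.

v_ret/v_ext ≈ 2.41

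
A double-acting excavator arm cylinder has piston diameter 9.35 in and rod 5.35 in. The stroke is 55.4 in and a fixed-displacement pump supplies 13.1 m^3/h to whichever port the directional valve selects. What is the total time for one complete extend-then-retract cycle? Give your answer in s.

t ≈ 28.7 s

Cap-side area A_cap = π/4 × (9.35 in)² = 68.66 in^2
Rod-side annular area A_ann = π/4 × (9.35² − 5.35²) = 46.18 in^2
t_ext = A_cap·L/Q = 17.13 s
t_ret = A_ann·L/Q = 11.52 s
t_cycle = t_ext + t_ret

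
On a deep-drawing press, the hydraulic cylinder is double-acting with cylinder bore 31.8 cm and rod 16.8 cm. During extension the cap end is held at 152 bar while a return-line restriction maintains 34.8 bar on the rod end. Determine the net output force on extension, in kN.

Cap-side area A_cap = π/4 × (31.8 cm)² = 794.2 cm^2
Rod-side annular area A_ann = π/4 × (31.8² − 16.8²) = 572.6 cm^2
Net thrust = P_cap·A_cap − P_rod·A_ann = 1207 kN − 199.2 kN

F ≈ 1010 kN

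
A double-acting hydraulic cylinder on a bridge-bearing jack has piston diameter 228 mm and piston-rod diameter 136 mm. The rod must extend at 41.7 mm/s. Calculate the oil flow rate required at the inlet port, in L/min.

Q ≈ 102 L/min

Cap-side area A_cap = π/4 × (228 mm)² = 40830 mm^2
Q = A × v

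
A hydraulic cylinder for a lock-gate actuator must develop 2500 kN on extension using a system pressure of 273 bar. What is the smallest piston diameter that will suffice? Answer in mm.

Extension force acts on the full piston face: F = P × (π/4)D².
D = √(4F / (πP)) = √(4 × 2500 kN / (π × 273 bar))

D ≈ 341 mm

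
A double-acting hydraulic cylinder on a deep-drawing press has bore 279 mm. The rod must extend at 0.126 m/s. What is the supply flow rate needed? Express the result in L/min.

Cap-side area A_cap = π/4 × (279 mm)² = 61140 mm^2
Q = A × v

Q ≈ 462 L/min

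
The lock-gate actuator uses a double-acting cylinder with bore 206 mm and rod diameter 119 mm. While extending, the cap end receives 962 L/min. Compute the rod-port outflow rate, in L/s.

Q_out ≈ 10.7 L/s

Cap-side area A_cap = π/4 × (206 mm)² = 33330 mm^2
Rod-side annular area A_ann = π/4 × (206² − 119²) = 22210 mm^2
Piston speed v = Q_in/A_cap; rod-end outflow Q_out = v × A_ann = Q_in × A_ann/A_cap.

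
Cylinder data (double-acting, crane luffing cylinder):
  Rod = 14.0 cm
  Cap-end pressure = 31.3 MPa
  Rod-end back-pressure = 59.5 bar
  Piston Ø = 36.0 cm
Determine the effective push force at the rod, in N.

Cap-side area A_cap = π/4 × (36.0 cm)² = 1018 cm^2
Rod-side annular area A_ann = π/4 × (36.0² − 14.0²) = 863.9 cm^2
Net thrust = P_cap·A_cap − P_rod·A_ann = 3.186e6 N − 5.140e5 N

F ≈ 2.67e6 N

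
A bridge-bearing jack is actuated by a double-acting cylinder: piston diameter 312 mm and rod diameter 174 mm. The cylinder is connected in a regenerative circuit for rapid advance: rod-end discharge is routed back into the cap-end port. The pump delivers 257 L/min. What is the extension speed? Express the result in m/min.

v ≈ 10.8 m/min

In regeneration the rod-end outflow joins the pump flow into the cap end, so the net volume the pump must supply per unit advance equals the rod cross-section area.
Rod cross-section A_rod = π/4 × (174 mm)² = 23780 mm^2
v = Q_pump / A_rod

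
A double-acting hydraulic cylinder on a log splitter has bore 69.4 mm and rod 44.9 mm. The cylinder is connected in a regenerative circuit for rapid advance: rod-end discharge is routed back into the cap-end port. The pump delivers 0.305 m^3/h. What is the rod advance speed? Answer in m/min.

v ≈ 3.21 m/min

In regeneration the rod-end outflow joins the pump flow into the cap end, so the net volume the pump must supply per unit advance equals the rod cross-section area.
Rod cross-section A_rod = π/4 × (44.9 mm)² = 1583 mm^2
v = Q_pump / A_rod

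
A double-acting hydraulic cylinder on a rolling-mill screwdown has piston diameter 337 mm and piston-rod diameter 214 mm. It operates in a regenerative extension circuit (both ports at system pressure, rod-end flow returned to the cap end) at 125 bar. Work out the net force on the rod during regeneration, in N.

F ≈ 4.50e5 N

With equal pressure on both faces, forces on the annular region cancel; the net push is pressure × rod cross-section.
Rod cross-section A_rod = π/4 × (214 mm)² = 35970 mm^2
F = P × A_rod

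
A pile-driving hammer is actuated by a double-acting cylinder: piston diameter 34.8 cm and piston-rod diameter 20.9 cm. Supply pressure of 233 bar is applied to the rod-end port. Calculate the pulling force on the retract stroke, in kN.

Rod-side annular area A_ann = π/4 × (34.8² − 20.9²) = 608.1 cm^2
On retraction the pressure acts on the annular area (bore minus rod).
F = P × A_ann

F ≈ 1420 kN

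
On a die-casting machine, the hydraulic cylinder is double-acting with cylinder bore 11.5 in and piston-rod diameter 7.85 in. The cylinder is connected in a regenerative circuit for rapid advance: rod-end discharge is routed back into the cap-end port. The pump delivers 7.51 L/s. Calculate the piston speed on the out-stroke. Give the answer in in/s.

In regeneration the rod-end outflow joins the pump flow into the cap end, so the net volume the pump must supply per unit advance equals the rod cross-section area.
Rod cross-section A_rod = π/4 × (7.85 in)² = 48.40 in^2
v = Q_pump / A_rod

v ≈ 9.47 in/s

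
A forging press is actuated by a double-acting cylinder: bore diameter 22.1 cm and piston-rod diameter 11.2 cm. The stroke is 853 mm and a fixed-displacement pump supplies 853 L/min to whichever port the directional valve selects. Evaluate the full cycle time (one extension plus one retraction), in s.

Cap-side area A_cap = π/4 × (22.1 cm)² = 383.6 cm^2
Rod-side annular area A_ann = π/4 × (22.1² − 11.2²) = 285.1 cm^2
t_ext = A_cap·L/Q = 2.302 s
t_ret = A_ann·L/Q = 1.710 s
t_cycle = t_ext + t_ret

t ≈ 4.01 s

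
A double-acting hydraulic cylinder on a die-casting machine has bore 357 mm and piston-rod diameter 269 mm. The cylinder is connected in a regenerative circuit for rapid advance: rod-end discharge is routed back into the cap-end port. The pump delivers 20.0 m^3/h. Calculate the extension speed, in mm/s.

v ≈ 97.8 mm/s

In regeneration the rod-end outflow joins the pump flow into the cap end, so the net volume the pump must supply per unit advance equals the rod cross-section area.
Rod cross-section A_rod = π/4 × (269 mm)² = 56830 mm^2
v = Q_pump / A_rod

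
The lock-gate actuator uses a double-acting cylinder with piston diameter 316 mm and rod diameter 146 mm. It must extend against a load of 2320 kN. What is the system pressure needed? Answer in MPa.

P ≈ 29.6 MPa

Cap-side area A_cap = π/4 × (316 mm)² = 78430 mm^2
P = F / A = 2320 kN / A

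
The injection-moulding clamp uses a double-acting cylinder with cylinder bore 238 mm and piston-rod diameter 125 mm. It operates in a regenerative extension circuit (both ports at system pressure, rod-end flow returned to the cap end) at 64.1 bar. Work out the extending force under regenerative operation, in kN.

F ≈ 78.7 kN

With equal pressure on both faces, forces on the annular region cancel; the net push is pressure × rod cross-section.
Rod cross-section A_rod = π/4 × (125 mm)² = 12270 mm^2
F = P × A_rod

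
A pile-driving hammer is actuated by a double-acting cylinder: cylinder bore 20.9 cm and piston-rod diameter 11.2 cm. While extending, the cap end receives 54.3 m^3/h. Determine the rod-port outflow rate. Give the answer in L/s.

Q_out ≈ 10.8 L/s

Cap-side area A_cap = π/4 × (20.9 cm)² = 343.1 cm^2
Rod-side annular area A_ann = π/4 × (20.9² − 11.2²) = 244.5 cm^2
Piston speed v = Q_in/A_cap; rod-end outflow Q_out = v × A_ann = Q_in × A_ann/A_cap.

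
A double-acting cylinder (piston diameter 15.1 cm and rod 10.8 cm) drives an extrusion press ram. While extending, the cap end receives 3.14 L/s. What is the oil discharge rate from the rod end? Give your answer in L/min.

Q_out ≈ 92.0 L/min

Cap-side area A_cap = π/4 × (15.1 cm)² = 179.1 cm^2
Rod-side annular area A_ann = π/4 × (15.1² − 10.8²) = 87.47 cm^2
Piston speed v = Q_in/A_cap; rod-end outflow Q_out = v × A_ann = Q_in × A_ann/A_cap.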